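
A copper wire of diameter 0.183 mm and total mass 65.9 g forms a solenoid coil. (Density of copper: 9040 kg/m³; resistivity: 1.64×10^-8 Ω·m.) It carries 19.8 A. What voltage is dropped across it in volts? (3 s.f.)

A = π(d/2)² = π(9.1500e-05 m)² = 2.6302e-08 m²
L = m/(density·A) = 0.0659/(9040×2.6302e-08) = 277.2 m
R = ρL/A = (1.64×10^-8)(277.2)/(2.6302e-08) = 172.8 Ω
V = IR = 19.8 × 172.8 = 3420 V

3420 V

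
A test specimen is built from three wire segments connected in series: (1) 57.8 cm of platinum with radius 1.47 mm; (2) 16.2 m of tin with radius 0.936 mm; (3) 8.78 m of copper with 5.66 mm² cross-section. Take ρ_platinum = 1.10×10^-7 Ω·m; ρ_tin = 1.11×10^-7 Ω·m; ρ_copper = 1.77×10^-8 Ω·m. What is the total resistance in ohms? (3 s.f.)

Seg 1: A = πr² = π(1.4700e-03 m)² = 6.789e-06 m²
R_1 = (1.10×10^-7)(0.578)/(6.789e-06) = 0.009366 Ω
Seg 2: A = πr² = π(9.3600e-04 m)² = 2.752e-06 m²
R_2 = (1.11×10^-7)(16.2)/(2.752e-06) = 0.6533 Ω
Seg 3: A = 5.66 mm² = 5.660e-06 m²
R_3 = (1.77×10^-8)(8.78)/(5.660e-06) = 0.02746 Ω
R_total = R_1 + R_2 + R_3 = 0.690 Ω

0.690 Ω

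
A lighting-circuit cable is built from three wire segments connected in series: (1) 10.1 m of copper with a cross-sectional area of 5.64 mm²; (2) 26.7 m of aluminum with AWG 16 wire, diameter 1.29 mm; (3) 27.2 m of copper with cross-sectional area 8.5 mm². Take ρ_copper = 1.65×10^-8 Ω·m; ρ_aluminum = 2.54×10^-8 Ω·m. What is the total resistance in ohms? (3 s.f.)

Seg 1: A = 5.64 mm² = 5.640e-06 m²
R_1 = (1.65×10^-8)(10.1)/(5.640e-06) = 0.02955 Ω
Seg 2: A = π(1.29/2 mm)² = π(6.4500e-04 m)² = 1.307e-06 m²
R_2 = (2.54×10^-8)(26.7)/(1.307e-06) = 0.5189 Ω
Seg 3: A = 8.5 mm² = 8.500e-06 m²
R_3 = (1.65×10^-8)(27.2)/(8.500e-06) = 0.0528 Ω
R_total = R_1 + R_2 + R_3 = 0.601 Ω

0.601 Ω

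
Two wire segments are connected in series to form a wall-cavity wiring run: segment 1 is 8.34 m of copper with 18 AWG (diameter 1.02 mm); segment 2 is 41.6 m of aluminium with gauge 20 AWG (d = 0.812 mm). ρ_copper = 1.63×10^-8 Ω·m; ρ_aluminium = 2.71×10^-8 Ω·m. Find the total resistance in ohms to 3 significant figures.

2.34 Ω

Segment 1: A = π(1.02/2 mm)² = π(5.1000e-04 m)² = 8.171e-07 m²
R₁ = ρL/A = (1.63×10^-8)(8.34)/(8.171e-07) = 0.1664 Ω
Segment 2: A = π(0.812/2 mm)² = π(4.0600e-04 m)² = 5.178e-07 m²
R₂ = (2.71×10^-8)(41.6)/(5.178e-07) = 2.177 Ω
R = R₁ + R₂ = 2.34 Ω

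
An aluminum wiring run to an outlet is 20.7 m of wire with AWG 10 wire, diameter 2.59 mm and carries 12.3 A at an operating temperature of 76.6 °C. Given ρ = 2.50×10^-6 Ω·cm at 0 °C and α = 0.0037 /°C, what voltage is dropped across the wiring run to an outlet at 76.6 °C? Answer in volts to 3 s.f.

ρ = 2.50×10^-6 Ω·cm = 2.50×10^-8 Ω·m
A = π(2.59/2 mm)² = π(1.2950e-03 m)² = 5.269e-06 m²
R₍0₎ = ρL/A = (2.50×10^-8)(20.7)/(5.269e-06) = 0.09822 Ω
R₍76.6₎ = R₍0₎(1 + αΔT) = 0.09822 × (1 + 0.0037×76.6) = 0.1261 Ω
V = IR = 12.3 × 0.1261 = 1.55 V

1.55 V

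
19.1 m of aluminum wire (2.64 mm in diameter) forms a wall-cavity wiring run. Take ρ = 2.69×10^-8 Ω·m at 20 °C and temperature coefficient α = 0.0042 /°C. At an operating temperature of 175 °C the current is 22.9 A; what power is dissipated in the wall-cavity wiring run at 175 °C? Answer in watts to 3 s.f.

81.3 W

A = π(d/2)² = π(1.3200e-03 m)² = 5.474e-06 m²
R₍20₎ = ρL/A = (2.69×10^-8)(19.1)/(5.474e-06) = 0.09386 Ω
R₍175₎ = R₍20₎(1 + αΔT) = 0.09386 × (1 + 0.0042×155) = 0.155 Ω
P = I²R = (22.9)² × 0.155 = 81.3 W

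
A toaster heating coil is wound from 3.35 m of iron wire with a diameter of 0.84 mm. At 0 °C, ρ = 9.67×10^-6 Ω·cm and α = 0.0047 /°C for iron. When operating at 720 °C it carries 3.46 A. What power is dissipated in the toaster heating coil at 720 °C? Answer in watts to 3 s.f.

ρ = 9.67×10^-6 Ω·cm = 9.67×10^-8 Ω·m
A = π(d/2)² = π(4.2000e-04 m)² = 5.542e-07 m²
R₍0₎ = ρL/A = (9.67×10^-8)(3.35)/(5.542e-07) = 0.5846 Ω
R₍720₎ = R₍0₎(1 + αΔT) = 0.5846 × (1 + 0.0047×720) = 2.563 Ω
P = I²R = (3.46)² × 2.563 = 30.7 W

30.7 W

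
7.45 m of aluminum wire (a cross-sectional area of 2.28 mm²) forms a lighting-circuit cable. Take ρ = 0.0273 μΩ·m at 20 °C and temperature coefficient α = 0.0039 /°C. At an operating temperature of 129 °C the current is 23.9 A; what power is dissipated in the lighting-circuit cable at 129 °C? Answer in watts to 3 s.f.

ρ = 0.0273 μΩ·m = 2.73×10^-8 Ω·m
A = 2.28 mm² = 2.280e-06 m²
R₍20₎ = ρL/A = (2.73×10^-8)(7.45)/(2.280e-06) = 0.0892 Ω
R₍129₎ = R₍20₎(1 + αΔT) = 0.0892 × (1 + 0.0039×109) = 0.1271 Ω
P = I²R = (23.9)² × 0.1271 = 72.6 W

72.6 W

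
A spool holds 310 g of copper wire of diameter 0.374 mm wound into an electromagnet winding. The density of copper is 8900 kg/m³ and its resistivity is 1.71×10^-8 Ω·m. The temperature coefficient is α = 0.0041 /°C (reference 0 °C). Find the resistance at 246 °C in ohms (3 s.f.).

A = π(d/2)² = π(1.8700e-04 m)² = 1.0986e-07 m²
L = m/(density·A) = 0.31/(8900×1.0986e-07) = 317.1 m
R = ρL/A = (1.71×10^-8)(317.1)/(1.0986e-07) = 49.35 Ω
R(246 °C) = 49.35 × (1 + 0.0041×246) = 99.1 Ω

99.1 Ω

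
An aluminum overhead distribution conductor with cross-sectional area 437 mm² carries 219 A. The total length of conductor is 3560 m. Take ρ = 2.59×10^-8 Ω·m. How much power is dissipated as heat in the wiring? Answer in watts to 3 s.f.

10100 W

A = 437 mm² = 4.370e-04 m²
R = ρL/A = (2.59×10^-8)(3560)/(4.370e-04) = 0.211 Ω
P = I²R = (219)² × 0.211 = 10100 W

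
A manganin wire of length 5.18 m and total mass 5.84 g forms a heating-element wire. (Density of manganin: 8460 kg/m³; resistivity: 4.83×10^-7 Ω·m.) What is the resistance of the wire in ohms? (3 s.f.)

18.8 Ω

A = m/(density·L) = 0.00584/(8460×5.18) = 1.3326e-07 m²
R = ρL/A = (4.83×10^-7)(5.18)/(1.3326e-07) = 18.8 Ω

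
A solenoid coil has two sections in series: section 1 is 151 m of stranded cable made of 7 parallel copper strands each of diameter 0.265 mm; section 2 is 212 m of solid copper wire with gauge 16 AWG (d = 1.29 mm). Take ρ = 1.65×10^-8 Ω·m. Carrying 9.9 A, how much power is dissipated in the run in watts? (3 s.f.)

895 W

Section 1: A_strand = π(1.3250e-04)² = 5.515e-08 m²; R₁ = ρL/(N·A_s) = (1.65×10^-8)(151)/(7×5.515e-08) = 6.453 Ω
Section 2: A = π(1.29/2 mm)² = π(6.4500e-04 m)² = 1.307e-06 m²
R₂ = (1.65×10^-8)(212)/(1.307e-06) = 2.676 Ω
R = R₁ + R₂ = 9.13 Ω
P = I²R = (9.9)² × 9.13 = 895 W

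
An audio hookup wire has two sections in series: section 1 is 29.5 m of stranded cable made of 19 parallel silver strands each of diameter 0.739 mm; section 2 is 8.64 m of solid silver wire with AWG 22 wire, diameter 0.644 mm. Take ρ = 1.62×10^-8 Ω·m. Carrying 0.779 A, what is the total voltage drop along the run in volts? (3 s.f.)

Section 1: A_strand = π(3.6950e-04)² = 4.289e-07 m²; R₁ = ρL/(N·A_s) = (1.62×10^-8)(29.5)/(19×4.289e-07) = 0.05864 Ω
Section 2: A = π(0.644/2 mm)² = π(3.2200e-04 m)² = 3.257e-07 m²
R₂ = (1.62×10^-8)(8.64)/(3.257e-07) = 0.4297 Ω
R = R₁ + R₂ = 0.4883 Ω
V = IR = 0.779 × 0.4883 = 0.380 V

0.380 V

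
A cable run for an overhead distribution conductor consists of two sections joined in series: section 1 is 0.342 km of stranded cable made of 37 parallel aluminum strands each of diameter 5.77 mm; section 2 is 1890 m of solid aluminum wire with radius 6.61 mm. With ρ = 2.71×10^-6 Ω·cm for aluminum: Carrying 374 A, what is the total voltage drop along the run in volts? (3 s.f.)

143 V

ρ = 2.71×10^-6 Ω·cm = 2.71×10^-8 Ω·m
Section 1: A_strand = π(2.8850e-03)² = 2.615e-05 m²; R₁ = ρL/(N·A_s) = (2.71×10^-8)(342)/(37×2.615e-05) = 0.00958 Ω
Section 2: A = πr² = π(6.6100e-03 m)² = 1.373e-04 m²
R₂ = (2.71×10^-8)(1890)/(1.373e-04) = 0.3731 Ω
R = R₁ + R₂ = 0.3827 Ω
V = IR = 374 × 0.3827 = 143 V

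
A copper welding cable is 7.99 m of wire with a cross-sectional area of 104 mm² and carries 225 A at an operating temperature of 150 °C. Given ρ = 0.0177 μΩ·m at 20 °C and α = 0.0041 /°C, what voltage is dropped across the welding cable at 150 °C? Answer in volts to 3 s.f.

0.469 V

ρ = 0.0177 μΩ·m = 1.77×10^-8 Ω·m
A = 104 mm² = 1.040e-04 m²
R₍20₎ = ρL/A = (1.77×10^-8)(7.99)/(1.040e-04) = 0.00136 Ω
R₍150₎ = R₍20₎(1 + αΔT) = 0.00136 × (1 + 0.0041×130) = 0.002085 Ω
V = IR = 225 × 0.002085 = 0.469 V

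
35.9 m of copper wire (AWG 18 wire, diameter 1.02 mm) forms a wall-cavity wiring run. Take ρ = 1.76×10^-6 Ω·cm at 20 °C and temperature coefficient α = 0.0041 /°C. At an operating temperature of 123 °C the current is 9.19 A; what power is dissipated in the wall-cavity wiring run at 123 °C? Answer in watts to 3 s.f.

92.9 W

ρ = 1.76×10^-6 Ω·cm = 1.76×10^-8 Ω·m
A = π(1.02/2 mm)² = π(5.1000e-04 m)² = 8.171e-07 m²
R₍20₎ = ρL/A = (1.76×10^-8)(35.9)/(8.171e-07) = 0.7732 Ω
R₍123₎ = R₍20₎(1 + αΔT) = 0.7732 × (1 + 0.0041×103) = 1.1 Ω
P = I²R = (9.19)² × 1.1 = 92.9 W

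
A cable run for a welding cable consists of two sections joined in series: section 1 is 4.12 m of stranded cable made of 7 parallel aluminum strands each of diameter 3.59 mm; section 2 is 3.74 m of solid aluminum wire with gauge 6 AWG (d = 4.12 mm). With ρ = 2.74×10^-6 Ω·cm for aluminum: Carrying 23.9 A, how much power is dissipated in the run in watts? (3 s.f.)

ρ = 2.74×10^-6 Ω·cm = 2.74×10^-8 Ω·m
Section 1: A_strand = π(1.7950e-03)² = 1.012e-05 m²; R₁ = ρL/(N·A_s) = (2.74×10^-8)(4.12)/(7×1.012e-05) = 0.001593 Ω
Section 2: A = π(4.12/2 mm)² = π(2.0600e-03 m)² = 1.333e-05 m²
R₂ = (2.74×10^-8)(3.74)/(1.333e-05) = 0.007687 Ω
R = R₁ + R₂ = 0.00928 Ω
P = I²R = (23.9)² × 0.00928 = 5.30 W

5.30 W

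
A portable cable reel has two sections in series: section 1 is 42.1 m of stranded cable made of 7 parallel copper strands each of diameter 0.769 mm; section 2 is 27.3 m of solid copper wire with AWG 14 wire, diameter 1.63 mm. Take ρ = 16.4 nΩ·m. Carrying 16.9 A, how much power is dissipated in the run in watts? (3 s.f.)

122 W

ρ = 16.4 nΩ·m = 1.64×10^-8 Ω·m
Section 1: A_strand = π(3.8450e-04)² = 4.645e-07 m²; R₁ = ρL/(N·A_s) = (1.64×10^-8)(42.1)/(7×4.645e-07) = 0.2124 Ω
Section 2: A = π(1.63/2 mm)² = π(8.1500e-04 m)² = 2.087e-06 m²
R₂ = (1.64×10^-8)(27.3)/(2.087e-06) = 0.2146 Ω
R = R₁ + R₂ = 0.4269 Ω
P = I²R = (16.9)² × 0.4269 = 122 W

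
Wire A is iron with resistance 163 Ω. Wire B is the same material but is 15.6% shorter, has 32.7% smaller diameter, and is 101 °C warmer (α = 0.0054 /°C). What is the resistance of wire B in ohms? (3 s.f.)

R ∝ ρL/d² with ρ ∝ (1+αΔT), so R_B/R_A = (1 − 15.6/100) × (1 − 32.7/100)⁻² × (1 + 0.0054×101)
= 0.844 × 2.208 × 1.545 = 2.88
R_B = 2.88 × 163 = 469 Ω

469 Ω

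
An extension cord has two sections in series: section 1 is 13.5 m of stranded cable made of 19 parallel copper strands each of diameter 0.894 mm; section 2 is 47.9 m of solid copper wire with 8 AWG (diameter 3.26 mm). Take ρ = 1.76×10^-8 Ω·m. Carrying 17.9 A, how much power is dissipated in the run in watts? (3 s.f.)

Section 1: A_strand = π(4.4700e-04)² = 6.277e-07 m²; R₁ = ρL/(N·A_s) = (1.76×10^-8)(13.5)/(19×6.277e-07) = 0.01992 Ω
Section 2: A = π(3.26/2 mm)² = π(1.6300e-03 m)² = 8.347e-06 m²
R₂ = (1.76×10^-8)(47.9)/(8.347e-06) = 0.101 Ω
R = R₁ + R₂ = 0.1209 Ω
P = I²R = (17.9)² × 0.1209 = 38.7 W

38.7 W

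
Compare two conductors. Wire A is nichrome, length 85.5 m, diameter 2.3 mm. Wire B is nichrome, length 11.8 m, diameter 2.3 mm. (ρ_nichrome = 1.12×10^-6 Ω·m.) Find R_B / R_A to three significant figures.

R ∝ ρL/d², so R_B/R_A = (L_B/L_A)
= (11.8/85.5) = 0.138

0.138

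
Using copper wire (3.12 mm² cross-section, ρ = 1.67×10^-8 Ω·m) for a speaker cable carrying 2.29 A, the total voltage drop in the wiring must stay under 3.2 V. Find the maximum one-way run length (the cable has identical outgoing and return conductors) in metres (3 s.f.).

A = 3.12 mm² = 3.120e-06 m²
L_max = V_max·A/(2·ρI) = (3.2)(3.120e-06)/(2×1.67×10^-8×2.29) = 131 m

131 m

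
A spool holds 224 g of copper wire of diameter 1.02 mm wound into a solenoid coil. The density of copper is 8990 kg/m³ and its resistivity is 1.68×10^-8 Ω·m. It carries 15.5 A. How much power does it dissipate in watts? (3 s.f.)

A = π(d/2)² = π(5.1000e-04 m)² = 8.1713e-07 m²
L = m/(density·A) = 0.224/(8990×8.1713e-07) = 30.49 m
R = ρL/A = (1.68×10^-8)(30.49)/(8.1713e-07) = 0.6269 Ω
P = I²R = (15.5)² × 0.6269 = 151 W

151 W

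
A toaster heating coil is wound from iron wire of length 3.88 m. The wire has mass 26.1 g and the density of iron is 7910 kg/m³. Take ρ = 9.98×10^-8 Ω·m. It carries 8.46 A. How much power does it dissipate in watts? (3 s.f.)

32.6 W

A = m/(density·L) = 0.0261/(7910×3.88) = 8.5042e-07 m²
R = ρL/A = (9.98×10^-8)(3.88)/(8.5042e-07) = 0.4553 Ω
P = I²R = (8.46)² × 0.4553 = 32.6 W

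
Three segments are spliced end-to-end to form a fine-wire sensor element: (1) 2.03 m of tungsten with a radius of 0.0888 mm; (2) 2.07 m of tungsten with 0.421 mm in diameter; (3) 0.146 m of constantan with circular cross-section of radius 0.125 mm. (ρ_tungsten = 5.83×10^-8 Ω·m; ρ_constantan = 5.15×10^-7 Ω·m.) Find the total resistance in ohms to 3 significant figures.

7.18 Ω

Seg 1: A = πr² = π(8.8800e-05 m)² = 2.477e-08 m²
R_1 = (5.83×10^-8)(2.03)/(2.477e-08) = 4.777 Ω
Seg 2: A = π(d/2)² = π(2.1050e-04 m)² = 1.392e-07 m²
R_2 = (5.83×10^-8)(2.07)/(1.392e-07) = 0.8669 Ω
Seg 3: A = πr² = π(1.2500e-04 m)² = 4.909e-08 m²
R_3 = (5.15×10^-7)(0.146)/(4.909e-08) = 1.532 Ω
R_total = R_1 + R_2 + R_3 = 7.18 Ω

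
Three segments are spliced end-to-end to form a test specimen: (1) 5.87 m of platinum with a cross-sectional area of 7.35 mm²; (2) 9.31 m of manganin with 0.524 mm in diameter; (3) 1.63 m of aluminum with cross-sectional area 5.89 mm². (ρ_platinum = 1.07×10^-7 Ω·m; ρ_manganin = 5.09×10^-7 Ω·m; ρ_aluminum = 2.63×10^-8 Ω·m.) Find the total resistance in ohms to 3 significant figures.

22.1 Ω

Seg 1: A = 7.35 mm² = 7.350e-06 m²
R_1 = (1.07×10^-7)(5.87)/(7.350e-06) = 0.08545 Ω
Seg 2: A = π(d/2)² = π(2.6200e-04 m)² = 2.157e-07 m²
R_2 = (5.09×10^-7)(9.31)/(2.157e-07) = 21.97 Ω
Seg 3: A = 5.89 mm² = 5.890e-06 m²
R_3 = (2.63×10^-8)(1.63)/(5.890e-06) = 0.007278 Ω
R_total = R_1 + R_2 + R_3 = 22.1 Ω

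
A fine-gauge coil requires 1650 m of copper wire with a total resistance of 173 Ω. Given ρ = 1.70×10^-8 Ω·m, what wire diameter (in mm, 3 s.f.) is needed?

0.454 mm

A = ρL/R = (1.70×10^-8)(1650)/(173) = 1.621e-07 m²
d = 2√(A/π) = 4.544e-04 m = 0.454 mm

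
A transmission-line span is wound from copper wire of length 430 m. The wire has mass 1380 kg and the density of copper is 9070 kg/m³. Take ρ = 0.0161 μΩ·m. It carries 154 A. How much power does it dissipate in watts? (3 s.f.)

ρ = 0.0161 μΩ·m = 1.61×10^-8 Ω·m
A = m/(density·L) = 1380/(9070×430) = 3.5384e-04 m²
R = ρL/A = (1.61×10^-8)(430)/(3.5384e-04) = 0.01957 Ω
P = I²R = (154)² × 0.01957 = 464 W

464 W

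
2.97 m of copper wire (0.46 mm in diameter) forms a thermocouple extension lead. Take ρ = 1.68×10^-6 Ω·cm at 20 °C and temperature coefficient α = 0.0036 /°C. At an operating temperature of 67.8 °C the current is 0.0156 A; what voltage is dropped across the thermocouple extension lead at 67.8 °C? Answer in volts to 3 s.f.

ρ = 1.68×10^-6 Ω·cm = 1.68×10^-8 Ω·m
A = π(d/2)² = π(2.3000e-04 m)² = 1.662e-07 m²
R₍20₎ = ρL/A = (1.68×10^-8)(2.97)/(1.662e-07) = 0.3002 Ω
R₍67.8₎ = R₍20₎(1 + αΔT) = 0.3002 × (1 + 0.0036×47.8) = 0.3519 Ω
V = IR = 0.0156 × 0.3519 = 0.00549 V

0.00549 V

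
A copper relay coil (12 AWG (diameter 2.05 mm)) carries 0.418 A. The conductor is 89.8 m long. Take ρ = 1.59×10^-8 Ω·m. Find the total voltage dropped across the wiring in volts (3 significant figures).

A = π(2.05/2 mm)² = π(1.0250e-03 m)² = 3.301e-06 m²
R = ρL/A = (1.59×10^-8)(89.8)/(3.301e-06) = 0.4326 Ω
V = IR = 0.418 × 0.4326 = 0.181 V

0.181 V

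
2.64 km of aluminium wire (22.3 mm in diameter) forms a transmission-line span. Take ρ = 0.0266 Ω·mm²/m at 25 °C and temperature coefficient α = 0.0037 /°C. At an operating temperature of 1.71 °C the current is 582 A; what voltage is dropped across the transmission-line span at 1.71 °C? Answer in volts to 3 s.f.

ρ = 0.0266 Ω·mm²/m = 2.66×10^-8 Ω·m
A = π(d/2)² = π(1.1150e-02 m)² = 3.906e-04 m²
R₍25₎ = ρL/A = (2.66×10^-8)(2640)/(3.906e-04) = 0.1798 Ω
R₍1.71₎ = R₍25₎(1 + αΔT) = 0.1798 × (1 + 0.0037×-23.3) = 0.1643 Ω
V = IR = 582 × 0.1643 = 95.6 V

95.6 V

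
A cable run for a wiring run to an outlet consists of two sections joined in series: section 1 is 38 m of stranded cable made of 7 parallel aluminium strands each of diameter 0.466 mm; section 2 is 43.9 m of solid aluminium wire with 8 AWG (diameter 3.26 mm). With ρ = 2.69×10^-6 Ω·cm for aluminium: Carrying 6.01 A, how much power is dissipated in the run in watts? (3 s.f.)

ρ = 2.69×10^-6 Ω·cm = 2.69×10^-8 Ω·m
Section 1: A_strand = π(2.3300e-04)² = 1.706e-07 m²; R₁ = ρL/(N·A_s) = (2.69×10^-8)(38)/(7×1.706e-07) = 0.8562 Ω
Section 2: A = π(3.26/2 mm)² = π(1.6300e-03 m)² = 8.347e-06 m²
R₂ = (2.69×10^-8)(43.9)/(8.347e-06) = 0.1415 Ω
R = R₁ + R₂ = 0.9977 Ω
P = I²R = (6.01)² × 0.9977 = 36.0 W

36.0 W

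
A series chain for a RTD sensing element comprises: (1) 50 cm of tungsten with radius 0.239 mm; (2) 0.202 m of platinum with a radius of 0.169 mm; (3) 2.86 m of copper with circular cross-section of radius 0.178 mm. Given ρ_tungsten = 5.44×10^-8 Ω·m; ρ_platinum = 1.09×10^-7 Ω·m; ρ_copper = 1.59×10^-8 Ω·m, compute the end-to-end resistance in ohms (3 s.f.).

0.854 Ω

Seg 1: A = πr² = π(2.3900e-04 m)² = 1.795e-07 m²
R_1 = (5.44×10^-8)(0.5)/(1.795e-07) = 0.1516 Ω
Seg 2: A = πr² = π(1.6900e-04 m)² = 8.973e-08 m²
R_2 = (1.09×10^-7)(0.202)/(8.973e-08) = 0.2454 Ω
Seg 3: A = πr² = π(1.7800e-04 m)² = 9.954e-08 m²
R_3 = (1.59×10^-8)(2.86)/(9.954e-08) = 0.4568 Ω
R_total = R_1 + R_2 + R_3 = 0.854 Ω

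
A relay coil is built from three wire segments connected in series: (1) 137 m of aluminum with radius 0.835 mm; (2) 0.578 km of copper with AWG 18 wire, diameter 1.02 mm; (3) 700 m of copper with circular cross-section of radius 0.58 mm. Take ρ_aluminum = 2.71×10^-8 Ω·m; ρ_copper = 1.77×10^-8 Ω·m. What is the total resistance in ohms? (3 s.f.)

25.9 Ω

Seg 1: A = πr² = π(8.3500e-04 m)² = 2.190e-06 m²
R_1 = (2.71×10^-8)(137)/(2.190e-06) = 1.695 Ω
Seg 2: A = π(1.02/2 mm)² = π(5.1000e-04 m)² = 8.171e-07 m²
R_2 = (1.77×10^-8)(578)/(8.171e-07) = 12.52 Ω
Seg 3: A = πr² = π(5.8000e-04 m)² = 1.057e-06 m²
R_3 = (1.77×10^-8)(700)/(1.057e-06) = 11.72 Ω
R_total = R_1 + R_2 + R_3 = 25.9 Ω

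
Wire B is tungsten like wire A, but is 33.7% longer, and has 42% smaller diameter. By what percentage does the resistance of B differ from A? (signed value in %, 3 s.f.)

297%

R ∝ L/d², so R_B/R_A = (1 + 33.7/100) × (1 − 42/100)⁻²
= 1.337 × 2.973 = 3.974
(R_B − R_A)/R_A = 3.974 − 1 = 297%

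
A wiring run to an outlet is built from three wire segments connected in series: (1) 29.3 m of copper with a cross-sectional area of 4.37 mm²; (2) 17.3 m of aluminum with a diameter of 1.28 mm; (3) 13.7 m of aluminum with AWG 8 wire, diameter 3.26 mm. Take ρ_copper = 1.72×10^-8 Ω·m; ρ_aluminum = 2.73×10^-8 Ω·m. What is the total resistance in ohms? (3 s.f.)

0.527 Ω

Seg 1: A = 4.37 mm² = 4.370e-06 m²
R_1 = (1.72×10^-8)(29.3)/(4.370e-06) = 0.1153 Ω
Seg 2: A = π(d/2)² = π(6.4000e-04 m)² = 1.287e-06 m²
R_2 = (2.73×10^-8)(17.3)/(1.287e-06) = 0.367 Ω
Seg 3: A = π(3.26/2 mm)² = π(1.6300e-03 m)² = 8.347e-06 m²
R_3 = (2.73×10^-8)(13.7)/(8.347e-06) = 0.04481 Ω
R_total = R_1 + R_2 + R_3 = 0.527 Ω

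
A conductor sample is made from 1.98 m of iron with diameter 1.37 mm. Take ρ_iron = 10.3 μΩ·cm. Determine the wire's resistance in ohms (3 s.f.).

ρ = 10.3 μΩ·cm = 1.03×10^-7 Ω·m
A = π(d/2)² = π(6.8500e-04 m)² = 1.474e-06 m²
R = ρL/A = (1.03×10^-7)(1.98 m)/(1.474e-06 m²) = 0.138 Ω

0.138 Ω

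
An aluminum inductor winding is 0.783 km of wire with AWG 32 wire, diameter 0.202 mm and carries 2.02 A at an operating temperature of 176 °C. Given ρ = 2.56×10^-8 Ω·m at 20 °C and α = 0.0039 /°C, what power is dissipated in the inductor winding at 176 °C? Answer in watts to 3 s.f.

A = π(0.202/2 mm)² = π(1.0100e-04 m)² = 3.205e-08 m²
R₍20₎ = ρL/A = (2.56×10^-8)(783)/(3.205e-08) = 625.5 Ω
R₍176₎ = R₍20₎(1 + αΔT) = 625.5 × (1 + 0.0039×156) = 1006 Ω
P = I²R = (2.02)² × 1006 = 4100 W

4100 W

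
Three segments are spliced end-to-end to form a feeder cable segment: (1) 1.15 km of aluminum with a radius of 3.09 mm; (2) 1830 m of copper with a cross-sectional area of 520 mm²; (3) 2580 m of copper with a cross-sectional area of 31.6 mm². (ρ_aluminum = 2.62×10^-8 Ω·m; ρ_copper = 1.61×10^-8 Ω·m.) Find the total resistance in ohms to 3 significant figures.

Seg 1: A = πr² = π(3.0900e-03 m)² = 3.000e-05 m²
R_1 = (2.62×10^-8)(1150)/(3.000e-05) = 1.004 Ω
Seg 2: A = 520 mm² = 5.200e-04 m²
R_2 = (1.61×10^-8)(1830)/(5.200e-04) = 0.05666 Ω
Seg 3: A = 31.6 mm² = 3.160e-05 m²
R_3 = (1.61×10^-8)(2580)/(3.160e-05) = 1.314 Ω
R_total = R_1 + R_2 + R_3 = 2.38 Ω

2.38 Ω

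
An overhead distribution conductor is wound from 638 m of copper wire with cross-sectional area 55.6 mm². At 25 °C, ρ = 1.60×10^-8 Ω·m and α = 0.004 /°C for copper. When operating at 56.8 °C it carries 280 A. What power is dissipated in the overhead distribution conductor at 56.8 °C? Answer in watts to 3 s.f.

16200 W

A = 55.6 mm² = 5.560e-05 m²
R₍25₎ = ρL/A = (1.60×10^-8)(638)/(5.560e-05) = 0.1836 Ω
R₍56.8₎ = R₍25₎(1 + αΔT) = 0.1836 × (1 + 0.004×31.8) = 0.207 Ω
P = I²R = (280)² × 0.207 = 16200 W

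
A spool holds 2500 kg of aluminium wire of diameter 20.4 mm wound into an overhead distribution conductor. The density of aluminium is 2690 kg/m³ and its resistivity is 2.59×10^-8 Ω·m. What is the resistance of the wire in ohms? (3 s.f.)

A = π(d/2)² = π(1.0200e-02 m)² = 3.2685e-04 m²
L = m/(density·A) = 2500/(2690×3.2685e-04) = 2843 m
R = ρL/A = (2.59×10^-8)(2843)/(3.2685e-04) = 0.225 Ω

0.225 Ω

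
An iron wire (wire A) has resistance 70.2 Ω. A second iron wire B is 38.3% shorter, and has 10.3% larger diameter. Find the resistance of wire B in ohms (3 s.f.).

35.6 Ω

R ∝ L/d², so R_B/R_A = (1 − 38.3/100) × (1 + 10.3/100)⁻²
= 0.617 × 0.822 = 0.5071
R_B = 0.5071 × 70.2 = 35.6 Ω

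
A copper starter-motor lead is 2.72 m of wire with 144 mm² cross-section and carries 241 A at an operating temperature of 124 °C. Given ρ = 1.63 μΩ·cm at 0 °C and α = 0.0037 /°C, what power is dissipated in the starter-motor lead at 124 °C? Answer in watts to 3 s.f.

ρ = 1.63 μΩ·cm = 1.63×10^-8 Ω·m
A = 144 mm² = 1.440e-04 m²
R₍0₎ = ρL/A = (1.63×10^-8)(2.72)/(1.440e-04) = 3.079×10^-4 Ω
R₍124₎ = R₍0₎(1 + αΔT) = 3.079×10^-4 × (1 + 0.0037×124) = 4.491×10^-4 Ω
P = I²R = (241)² × 4.491×10^-4 = 26.1 W

26.1 W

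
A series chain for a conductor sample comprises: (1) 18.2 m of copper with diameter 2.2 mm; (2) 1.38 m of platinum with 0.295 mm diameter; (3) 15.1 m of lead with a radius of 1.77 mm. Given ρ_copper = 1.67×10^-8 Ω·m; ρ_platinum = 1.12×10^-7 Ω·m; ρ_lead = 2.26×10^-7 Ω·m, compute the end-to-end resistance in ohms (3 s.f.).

2.69 Ω

Seg 1: A = π(d/2)² = π(1.1000e-03 m)² = 3.801e-06 m²
R_1 = (1.67×10^-8)(18.2)/(3.801e-06) = 0.07996 Ω
Seg 2: A = π(d/2)² = π(1.4750e-04 m)² = 6.835e-08 m²
R_2 = (1.12×10^-7)(1.38)/(6.835e-08) = 2.261 Ω
Seg 3: A = πr² = π(1.7700e-03 m)² = 9.842e-06 m²
R_3 = (2.26×10^-7)(15.1)/(9.842e-06) = 0.3467 Ω
R_total = R_1 + R_2 + R_3 = 2.69 Ω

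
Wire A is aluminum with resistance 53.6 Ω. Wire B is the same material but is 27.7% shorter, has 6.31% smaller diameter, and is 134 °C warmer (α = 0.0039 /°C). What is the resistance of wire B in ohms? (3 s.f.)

R ∝ ρL/d² with ρ ∝ (1+αΔT), so R_B/R_A = (1 − 27.7/100) × (1 − 6.31/100)⁻² × (1 + 0.0039×134)
= 0.723 × 1.139 × 1.523 = 1.254
R_B = 1.254 × 53.6 = 67.2 Ω

67.2 Ω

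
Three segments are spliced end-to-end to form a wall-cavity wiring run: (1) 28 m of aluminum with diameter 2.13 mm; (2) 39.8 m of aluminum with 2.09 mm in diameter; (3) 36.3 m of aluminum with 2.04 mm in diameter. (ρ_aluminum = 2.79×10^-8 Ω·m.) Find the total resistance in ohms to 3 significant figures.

Seg 1: A = π(d/2)² = π(1.0650e-03 m)² = 3.563e-06 m²
R_1 = (2.79×10^-8)(28)/(3.563e-06) = 0.2192 Ω
Seg 2: A = π(d/2)² = π(1.0450e-03 m)² = 3.431e-06 m²
R_2 = (2.79×10^-8)(39.8)/(3.431e-06) = 0.3237 Ω
Seg 3: A = π(d/2)² = π(1.0200e-03 m)² = 3.269e-06 m²
R_3 = (2.79×10^-8)(36.3)/(3.269e-06) = 0.3099 Ω
R_total = R_1 + R_2 + R_3 = 0.853 Ω

0.853 Ω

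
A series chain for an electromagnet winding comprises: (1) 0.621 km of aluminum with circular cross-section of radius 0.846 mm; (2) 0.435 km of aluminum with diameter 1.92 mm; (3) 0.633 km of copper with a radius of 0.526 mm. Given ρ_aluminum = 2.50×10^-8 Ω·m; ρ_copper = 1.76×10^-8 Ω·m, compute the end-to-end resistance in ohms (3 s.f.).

Seg 1: A = πr² = π(8.4600e-04 m)² = 2.248e-06 m²
R_1 = (2.50×10^-8)(621)/(2.248e-06) = 6.905 Ω
Seg 2: A = π(d/2)² = π(9.6000e-04 m)² = 2.895e-06 m²
R_2 = (2.50×10^-8)(435)/(2.895e-06) = 3.756 Ω
Seg 3: A = πr² = π(5.2600e-04 m)² = 8.692e-07 m²
R_3 = (1.76×10^-8)(633)/(8.692e-07) = 12.82 Ω
R_total = R_1 + R_2 + R_3 = 23.5 Ω

23.5 Ω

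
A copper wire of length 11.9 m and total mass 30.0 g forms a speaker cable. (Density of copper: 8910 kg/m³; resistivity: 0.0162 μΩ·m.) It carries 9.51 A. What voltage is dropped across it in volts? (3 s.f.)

ρ = 0.0162 μΩ·m = 1.62×10^-8 Ω·m
A = m/(density·L) = 0.03/(8910×11.9) = 2.8294e-07 m²
R = ρL/A = (1.62×10^-8)(11.9)/(2.8294e-07) = 0.6813 Ω
V = IR = 9.51 × 0.6813 = 6.48 V

6.48 V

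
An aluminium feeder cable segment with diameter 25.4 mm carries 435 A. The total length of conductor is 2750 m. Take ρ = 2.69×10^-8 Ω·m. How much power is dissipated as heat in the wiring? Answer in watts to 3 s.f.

A = π(d/2)² = π(1.2700e-02 m)² = 5.067e-04 m²
R = ρL/A = (2.69×10^-8)(2750)/(5.067e-04) = 0.146 Ω
P = I²R = (435)² × 0.146 = 27600 W

27600 W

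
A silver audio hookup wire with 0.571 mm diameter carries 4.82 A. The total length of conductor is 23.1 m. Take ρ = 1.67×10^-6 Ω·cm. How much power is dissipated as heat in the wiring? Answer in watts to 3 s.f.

ρ = 1.67×10^-6 Ω·cm = 1.67×10^-8 Ω·m
A = π(d/2)² = π(2.8550e-04 m)² = 2.561e-07 m²
R = ρL/A = (1.67×10^-8)(23.1)/(2.561e-07) = 1.506 Ω
P = I²R = (4.82)² × 1.506 = 35.0 W

35.0 W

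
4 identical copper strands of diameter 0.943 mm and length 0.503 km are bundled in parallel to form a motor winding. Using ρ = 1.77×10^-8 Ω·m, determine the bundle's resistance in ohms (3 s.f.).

A_strand = π(4.7150e-04 m)² = 6.984e-07 m²
R_strand = ρL/A = (1.77×10^-8)(503)/(6.984e-07) = 12.75 Ω
R_total = R_strand/N = 12.75/4 = 3.19 Ω

3.19 Ω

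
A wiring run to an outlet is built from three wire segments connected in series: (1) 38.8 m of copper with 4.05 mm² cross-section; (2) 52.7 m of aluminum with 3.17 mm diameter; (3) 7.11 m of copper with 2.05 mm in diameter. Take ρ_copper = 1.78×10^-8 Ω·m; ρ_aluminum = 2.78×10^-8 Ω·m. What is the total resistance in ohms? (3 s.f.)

Seg 1: A = 4.05 mm² = 4.050e-06 m²
R_1 = (1.78×10^-8)(38.8)/(4.050e-06) = 0.1705 Ω
Seg 2: A = π(d/2)² = π(1.5850e-03 m)² = 7.892e-06 m²
R_2 = (2.78×10^-8)(52.7)/(7.892e-06) = 0.1856 Ω
Seg 3: A = π(d/2)² = π(1.0250e-03 m)² = 3.301e-06 m²
R_3 = (1.78×10^-8)(7.11)/(3.301e-06) = 0.03834 Ω
R_total = R_1 + R_2 + R_3 = 0.395 Ω

0.395 Ω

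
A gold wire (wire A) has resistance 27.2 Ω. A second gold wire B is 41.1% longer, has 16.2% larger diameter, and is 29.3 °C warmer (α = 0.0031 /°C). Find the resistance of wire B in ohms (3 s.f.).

31.0 Ω

R ∝ ρL/d² with ρ ∝ (1+αΔT), so R_B/R_A = (1 + 41.1/100) × (1 + 16.2/100)⁻² × (1 + 0.0031×29.3)
= 1.411 × 0.7406 × 1.091 = 1.14
R_B = 1.14 × 27.2 = 31.0 Ω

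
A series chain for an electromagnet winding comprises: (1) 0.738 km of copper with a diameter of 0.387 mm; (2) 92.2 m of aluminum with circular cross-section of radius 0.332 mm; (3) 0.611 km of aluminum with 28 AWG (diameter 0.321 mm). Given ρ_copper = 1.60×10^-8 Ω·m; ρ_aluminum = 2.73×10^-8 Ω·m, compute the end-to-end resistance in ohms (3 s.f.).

Seg 1: A = π(d/2)² = π(1.9350e-04 m)² = 1.176e-07 m²
R_1 = (1.60×10^-8)(738)/(1.176e-07) = 100.4 Ω
Seg 2: A = πr² = π(3.3200e-04 m)² = 3.463e-07 m²
R_2 = (2.73×10^-8)(92.2)/(3.463e-07) = 7.269 Ω
Seg 3: A = π(0.321/2 mm)² = π(1.6050e-04 m)² = 8.093e-08 m²
R_3 = (2.73×10^-8)(611)/(8.093e-08) = 206.1 Ω
R_total = R_1 + R_2 + R_3 = 314 Ω

314 Ω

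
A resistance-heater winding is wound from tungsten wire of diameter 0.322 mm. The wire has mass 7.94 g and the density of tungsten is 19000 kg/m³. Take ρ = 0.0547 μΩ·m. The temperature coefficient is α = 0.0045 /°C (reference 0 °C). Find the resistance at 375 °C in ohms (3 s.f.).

ρ = 0.0547 μΩ·m = 5.47×10^-8 Ω·m
A = π(d/2)² = π(1.6100e-04 m)² = 8.1433e-08 m²
L = m/(density·A) = 0.00794/(19000×8.1433e-08) = 5.132 m
R = ρL/A = (5.47×10^-8)(5.132)/(8.1433e-08) = 3.447 Ω
R(375 °C) = 3.447 × (1 + 0.0045×375) = 9.26 Ω

9.26 Ω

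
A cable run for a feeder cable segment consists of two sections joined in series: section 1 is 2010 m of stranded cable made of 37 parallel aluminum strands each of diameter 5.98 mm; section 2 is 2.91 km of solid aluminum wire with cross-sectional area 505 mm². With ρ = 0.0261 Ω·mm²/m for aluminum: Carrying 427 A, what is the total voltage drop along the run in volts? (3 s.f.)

85.8 V

ρ = 0.0261 Ω·mm²/m = 2.61×10^-8 Ω·m
Section 1: A_strand = π(2.9900e-03)² = 2.809e-05 m²; R₁ = ρL/(N·A_s) = (2.61×10^-8)(2010)/(37×2.809e-05) = 0.05048 Ω
Section 2: A = 505 mm² = 5.050e-04 m²
R₂ = (2.61×10^-8)(2910)/(5.050e-04) = 0.1504 Ω
R = R₁ + R₂ = 0.2009 Ω
V = IR = 427 × 0.2009 = 85.8 V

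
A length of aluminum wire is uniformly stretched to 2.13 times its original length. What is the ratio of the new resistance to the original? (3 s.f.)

4.54

Volume constant ⇒ A' = A/k with k = 2.13. R' = ρ(kL)/(A/k) = k²R.
Factor = 4.54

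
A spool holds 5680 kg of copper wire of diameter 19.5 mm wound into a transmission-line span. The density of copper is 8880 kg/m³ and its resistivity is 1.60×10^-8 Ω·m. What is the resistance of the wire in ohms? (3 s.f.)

0.115 Ω

A = π(d/2)² = π(9.7500e-03 m)² = 2.9865e-04 m²
L = m/(density·A) = 5680/(8880×2.9865e-04) = 2142 m
R = ρL/A = (1.60×10^-8)(2142)/(2.9865e-04) = 0.115 Ω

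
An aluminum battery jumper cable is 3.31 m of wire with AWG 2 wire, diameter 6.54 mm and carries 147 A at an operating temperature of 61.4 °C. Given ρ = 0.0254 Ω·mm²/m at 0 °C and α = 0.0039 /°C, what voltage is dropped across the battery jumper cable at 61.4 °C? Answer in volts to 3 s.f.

0.456 V

ρ = 0.0254 Ω·mm²/m = 2.54×10^-8 Ω·m
A = π(6.54/2 mm)² = π(3.2700e-03 m)² = 3.359e-05 m²
R₍0₎ = ρL/A = (2.54×10^-8)(3.31)/(3.359e-05) = 0.002503 Ω
R₍61.4₎ = R₍0₎(1 + αΔT) = 0.002503 × (1 + 0.0039×61.4) = 0.003102 Ω
V = IR = 147 × 0.003102 = 0.456 V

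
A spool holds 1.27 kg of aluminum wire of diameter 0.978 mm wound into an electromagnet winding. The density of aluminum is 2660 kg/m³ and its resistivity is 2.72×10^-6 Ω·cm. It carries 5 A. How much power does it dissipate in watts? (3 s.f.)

575 W

ρ = 2.72×10^-6 Ω·cm = 2.72×10^-8 Ω·m
A = π(d/2)² = π(4.8900e-04 m)² = 7.5122e-07 m²
L = m/(density·A) = 1.27/(2660×7.5122e-07) = 635.6 m
R = ρL/A = (2.72×10^-8)(635.6)/(7.5122e-07) = 23.01 Ω
P = I²R = (5)² × 23.01 = 575 W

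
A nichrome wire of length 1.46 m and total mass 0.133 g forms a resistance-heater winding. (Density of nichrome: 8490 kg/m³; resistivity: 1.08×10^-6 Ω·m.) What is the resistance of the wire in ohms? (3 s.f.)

147 Ω

A = m/(density·L) = 1.330×10^-4/(8490×1.46) = 1.0730e-08 m²
R = ρL/A = (1.08×10^-6)(1.46)/(1.0730e-08) = 147 Ω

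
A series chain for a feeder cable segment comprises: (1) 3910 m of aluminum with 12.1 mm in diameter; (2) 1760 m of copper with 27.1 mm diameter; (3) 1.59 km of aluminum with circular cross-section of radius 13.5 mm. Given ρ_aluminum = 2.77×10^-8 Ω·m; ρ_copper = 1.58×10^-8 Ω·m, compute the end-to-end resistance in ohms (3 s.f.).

Seg 1: A = π(d/2)² = π(6.0500e-03 m)² = 1.150e-04 m²
R_1 = (2.77×10^-8)(3910)/(1.150e-04) = 0.9419 Ω
Seg 2: A = π(d/2)² = π(1.3550e-02 m)² = 5.768e-04 m²
R_2 = (1.58×10^-8)(1760)/(5.768e-04) = 0.04821 Ω
Seg 3: A = πr² = π(1.3500e-02 m)² = 5.726e-04 m²
R_3 = (2.77×10^-8)(1590)/(5.726e-04) = 0.07692 Ω
R_total = R_1 + R_2 + R_3 = 1.07 Ω

1.07 Ω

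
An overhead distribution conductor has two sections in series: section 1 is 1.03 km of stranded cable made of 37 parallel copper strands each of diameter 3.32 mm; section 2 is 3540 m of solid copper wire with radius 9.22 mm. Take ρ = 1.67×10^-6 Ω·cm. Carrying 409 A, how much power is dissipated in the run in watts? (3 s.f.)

ρ = 1.67×10^-6 Ω·cm = 1.67×10^-8 Ω·m
Section 1: A_strand = π(1.6600e-03)² = 8.657e-06 m²; R₁ = ρL/(N·A_s) = (1.67×10^-8)(1030)/(37×8.657e-06) = 0.0537 Ω
Section 2: A = πr² = π(9.2200e-03 m)² = 2.671e-04 m²
R₂ = (1.67×10^-8)(3540)/(2.671e-04) = 0.2214 Ω
R = R₁ + R₂ = 0.2751 Ω
P = I²R = (409)² × 0.2751 = 46000 W

46000 W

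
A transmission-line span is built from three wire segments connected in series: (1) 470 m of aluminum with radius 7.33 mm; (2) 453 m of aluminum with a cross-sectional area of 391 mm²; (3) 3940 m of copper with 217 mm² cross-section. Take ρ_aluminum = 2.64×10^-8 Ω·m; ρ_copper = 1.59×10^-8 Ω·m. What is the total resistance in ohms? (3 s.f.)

Seg 1: A = πr² = π(7.3300e-03 m)² = 1.688e-04 m²
R_1 = (2.64×10^-8)(470)/(1.688e-04) = 0.07351 Ω
Seg 2: A = 391 mm² = 3.910e-04 m²
R_2 = (2.64×10^-8)(453)/(3.910e-04) = 0.03059 Ω
Seg 3: A = 217 mm² = 2.170e-04 m²
R_3 = (1.59×10^-8)(3940)/(2.170e-04) = 0.2887 Ω
R_total = R_1 + R_2 + R_3 = 0.393 Ω

0.393 Ω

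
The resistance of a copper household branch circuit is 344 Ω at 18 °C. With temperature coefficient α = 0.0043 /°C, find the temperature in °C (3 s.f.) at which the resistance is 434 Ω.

78.8 °C

R = R₀(1 + α(T − T₀)) ⇒ T = T₀ + (R/R₀ − 1)/α
T = 18 + (434/344 − 1)/0.0043 = 18 + (0.2616)/0.0043 = 78.8 °C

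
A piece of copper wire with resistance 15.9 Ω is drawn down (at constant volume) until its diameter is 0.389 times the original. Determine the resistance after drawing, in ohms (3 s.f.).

Volume constant ⇒ L' = L/r² with r = 0.389. R' = ρL'/A' = ρ(L/r²)/(πr²d₀²/4) = R/r⁴.
R' = 43.67 × 15.9 = 694 Ω

694 Ω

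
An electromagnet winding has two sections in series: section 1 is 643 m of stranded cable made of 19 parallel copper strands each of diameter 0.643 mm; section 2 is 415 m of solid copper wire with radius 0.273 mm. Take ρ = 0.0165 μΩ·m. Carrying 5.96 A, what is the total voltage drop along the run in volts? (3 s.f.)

ρ = 0.0165 μΩ·m = 1.65×10^-8 Ω·m
Section 1: A_strand = π(3.2150e-04)² = 3.247e-07 m²; R₁ = ρL/(N·A_s) = (1.65×10^-8)(643)/(19×3.247e-07) = 1.72 Ω
Section 2: A = πr² = π(2.7300e-04 m)² = 2.341e-07 m²
R₂ = (1.65×10^-8)(415)/(2.341e-07) = 29.25 Ω
R = R₁ + R₂ = 30.96 Ω
V = IR = 5.96 × 30.96 = 185 V

185 V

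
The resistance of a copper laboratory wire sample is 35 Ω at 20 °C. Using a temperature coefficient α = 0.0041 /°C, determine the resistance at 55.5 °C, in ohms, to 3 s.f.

40.1 Ω

ΔT = 55.5 − 20 = 35.5 °C
R = R₀(1 + αΔT) = 35 × (1 + 0.0041×35.5) = 35 × 1.146 = 40.1 Ω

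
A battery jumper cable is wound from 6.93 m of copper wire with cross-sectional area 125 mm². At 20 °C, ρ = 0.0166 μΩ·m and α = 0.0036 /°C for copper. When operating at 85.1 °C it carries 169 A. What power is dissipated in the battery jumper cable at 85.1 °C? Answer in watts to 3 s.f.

32.4 W

ρ = 0.0166 μΩ·m = 1.66×10^-8 Ω·m
A = 125 mm² = 1.250e-04 m²
R₍20₎ = ρL/A = (1.66×10^-8)(6.93)/(1.250e-04) = 9.203×10^-4 Ω
R₍85.1₎ = R₍20₎(1 + αΔT) = 9.203×10^-4 × (1 + 0.0036×65.1) = 0.001136 Ω
P = I²R = (169)² × 0.001136 = 32.4 W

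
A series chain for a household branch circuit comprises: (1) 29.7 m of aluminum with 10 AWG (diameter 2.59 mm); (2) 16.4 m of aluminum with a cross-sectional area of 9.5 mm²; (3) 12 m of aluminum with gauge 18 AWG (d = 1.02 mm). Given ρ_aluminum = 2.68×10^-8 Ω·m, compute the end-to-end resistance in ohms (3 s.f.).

0.591 Ω

Seg 1: A = π(2.59/2 mm)² = π(1.2950e-03 m)² = 5.269e-06 m²
R_1 = (2.68×10^-8)(29.7)/(5.269e-06) = 0.1511 Ω
Seg 2: A = 9.5 mm² = 9.500e-06 m²
R_2 = (2.68×10^-8)(16.4)/(9.500e-06) = 0.04627 Ω
Seg 3: A = π(1.02/2 mm)² = π(5.1000e-04 m)² = 8.171e-07 m²
R_3 = (2.68×10^-8)(12)/(8.171e-07) = 0.3936 Ω
R_total = R_1 + R_2 + R_3 = 0.591 Ω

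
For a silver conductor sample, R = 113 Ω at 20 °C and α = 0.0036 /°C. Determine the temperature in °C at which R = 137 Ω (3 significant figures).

R = R₀(1 + α(T − T₀)) ⇒ T = T₀ + (R/R₀ − 1)/α
T = 20 + (137/113 − 1)/0.0036 = 20 + (0.2124)/0.0036 = 79.0 °C

79.0 °C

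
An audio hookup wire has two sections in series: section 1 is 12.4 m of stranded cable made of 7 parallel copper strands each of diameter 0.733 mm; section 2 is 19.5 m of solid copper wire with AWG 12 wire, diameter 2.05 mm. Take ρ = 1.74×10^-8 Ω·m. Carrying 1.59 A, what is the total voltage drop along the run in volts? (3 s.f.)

Section 1: A_strand = π(3.6650e-04)² = 4.220e-07 m²; R₁ = ρL/(N·A_s) = (1.74×10^-8)(12.4)/(7×4.220e-07) = 0.07304 Ω
Section 2: A = π(2.05/2 mm)² = π(1.0250e-03 m)² = 3.301e-06 m²
R₂ = (1.74×10^-8)(19.5)/(3.301e-06) = 0.1028 Ω
R = R₁ + R₂ = 0.1758 Ω
V = IR = 1.59 × 0.1758 = 0.280 V

0.280 V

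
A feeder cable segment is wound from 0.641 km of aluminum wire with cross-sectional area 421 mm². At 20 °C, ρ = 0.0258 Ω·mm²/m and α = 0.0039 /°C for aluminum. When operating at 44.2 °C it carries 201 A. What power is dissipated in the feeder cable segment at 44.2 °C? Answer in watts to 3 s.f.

ρ = 0.0258 Ω·mm²/m = 2.58×10^-8 Ω·m
A = 421 mm² = 4.210e-04 m²
R₍20₎ = ρL/A = (2.58×10^-8)(641)/(4.210e-04) = 0.03928 Ω
R₍44.2₎ = R₍20₎(1 + αΔT) = 0.03928 × (1 + 0.0039×24.2) = 0.04299 Ω
P = I²R = (201)² × 0.04299 = 1740 W

1740 W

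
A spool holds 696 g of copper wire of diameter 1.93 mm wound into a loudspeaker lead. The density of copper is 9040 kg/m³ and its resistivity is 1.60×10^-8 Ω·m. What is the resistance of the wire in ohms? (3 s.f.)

0.144 Ω

A = π(d/2)² = π(9.6500e-04 m)² = 2.9255e-06 m²
L = m/(density·A) = 0.696/(9040×2.9255e-06) = 26.32 m
R = ρL/A = (1.60×10^-8)(26.32)/(2.9255e-06) = 0.144 Ω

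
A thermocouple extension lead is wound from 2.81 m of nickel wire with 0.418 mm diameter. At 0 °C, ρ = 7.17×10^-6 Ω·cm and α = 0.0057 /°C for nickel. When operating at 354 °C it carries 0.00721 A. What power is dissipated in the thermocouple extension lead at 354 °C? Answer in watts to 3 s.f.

2.30×10^-4 W

ρ = 7.17×10^-6 Ω·cm = 7.17×10^-8 Ω·m
A = π(d/2)² = π(2.0900e-04 m)² = 1.372e-07 m²
R₍0₎ = ρL/A = (7.17×10^-8)(2.81)/(1.372e-07) = 1.468 Ω
R₍354₎ = R₍0₎(1 + αΔT) = 1.468 × (1 + 0.0057×354) = 4.431 Ω
P = I²R = (0.00721)² × 4.431 = 2.30×10^-4 W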